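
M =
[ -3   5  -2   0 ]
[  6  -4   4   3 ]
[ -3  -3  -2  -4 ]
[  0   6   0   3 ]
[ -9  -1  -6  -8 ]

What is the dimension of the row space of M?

Row reduce to echelon form.
R2 ← R2 + (2)·R1: [0, 6, 0, 3]
R3 ← R3 − R1: [0, -8, 0, -4]
R5 ← R5 − (3)·R1: [0, -16, 0, -8]
R3 ← R3 + (4/3)·R2: [0, 0, 0, 0]
R4 ← R4 − R2: [0, 0, 0, 0]
R5 ← R5 + (8/3)·R2: [0, 0, 0, 0]
Echelon form has 2 nonzero rows, so rank(M) = 2.
The row space has dimension equal to the rank: 2.

2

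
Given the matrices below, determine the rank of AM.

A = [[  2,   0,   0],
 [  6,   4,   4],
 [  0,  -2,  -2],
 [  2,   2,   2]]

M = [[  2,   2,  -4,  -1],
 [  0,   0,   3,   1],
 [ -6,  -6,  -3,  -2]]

First compute AM:
[[  4,   4,  -8,  -2],
 [-12, -12, -24, -10],
 [ 12,  12,   0,   2],
 [ -8,  -8,  -8,  -4]]
Now row reduce the product.
R2 ← R2 + (3)·R1: [0, 0, -48, -16]
R3 ← R3 − (3)·R1: [0, 0, 24, 8]
R4 ← R4 + (2)·R1: [0, 0, -24, -8]
R3 ← R3 + (1/2)·R2: [0, 0, 0, 0]
R4 ← R4 − (1/2)·R2: [0, 0, 0, 0]
2 nonzero rows, so rank(AM) = 2.

2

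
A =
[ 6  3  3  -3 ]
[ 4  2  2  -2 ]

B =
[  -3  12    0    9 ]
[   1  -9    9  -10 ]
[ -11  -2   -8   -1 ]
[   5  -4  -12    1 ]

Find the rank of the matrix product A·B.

1

First compute AB:
[[-63,  51,  39,  18],
 [-42,  34,  26,  12]]
Now row reduce the product.
R2 ← R2 − (2/3)·R1: [0, 0, 0, 0]
1 nonzero row, so rank(AB) = 1.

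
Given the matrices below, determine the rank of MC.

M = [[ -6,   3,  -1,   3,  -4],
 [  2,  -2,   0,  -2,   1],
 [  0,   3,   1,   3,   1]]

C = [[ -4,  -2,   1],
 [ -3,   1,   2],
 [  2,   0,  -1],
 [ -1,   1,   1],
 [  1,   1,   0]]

2

First compute MC:
[[  6,  14,   4],
 [  1,  -7,  -4],
 [ -9,   7,   8]]
Now row reduce the product.
R2 ← R2 − (1/6)·R1: [0, -28/3, -14/3]
R3 ← R3 + (3/2)·R1: [0, 28, 14]
R3 ← R3 + (3)·R2: [0, 0, 0]
2 nonzero rows, so rank(MC) = 2.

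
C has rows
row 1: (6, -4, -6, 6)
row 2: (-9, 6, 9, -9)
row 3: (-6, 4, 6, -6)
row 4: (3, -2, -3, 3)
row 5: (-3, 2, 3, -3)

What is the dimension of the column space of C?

Row reduce to echelon form.
R2 ← R2 + (3/2)·R1: [0, 0, 0, 0]
R3 ← R3 + R1: [0, 0, 0, 0]
R4 ← R4 − (1/2)·R1: [0, 0, 0, 0]
R5 ← R5 + (1/2)·R1: [0, 0, 0, 0]
Echelon form has 1 nonzero row, so rank(C) = 1.
The column space has dimension equal to the rank: 1.

1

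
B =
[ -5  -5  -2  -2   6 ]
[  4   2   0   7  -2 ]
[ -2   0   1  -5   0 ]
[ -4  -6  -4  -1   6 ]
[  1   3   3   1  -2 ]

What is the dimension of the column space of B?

Row reduce to echelon form.
R2 ← R2 + (4/5)·R1: [0, -2, -8/5, 27/5, 14/5]
R3 ← R3 − (2/5)·R1: [0, 2, 9/5, -21/5, -12/5]
R4 ← R4 − (4/5)·R1: [0, -2, -12/5, 3/5, 6/5]
R5 ← R5 + (1/5)·R1: [0, 2, 13/5, 3/5, -4/5]
R3 ← R3 + R2: [0, 0, 1/5, 6/5, 2/5]
R4 ← R4 − R2: [0, 0, -4/5, -24/5, -8/5]
R5 ← R5 + R2: [0, 0, 1, 6, 2]
R4 ← R4 + (4)·R3: [0, 0, 0, 0, 0]
R5 ← R5 − (5)·R3: [0, 0, 0, 0, 0]
Echelon form has 3 nonzero rows, so rank(B) = 3.
The column space has dimension equal to the rank: 3.

3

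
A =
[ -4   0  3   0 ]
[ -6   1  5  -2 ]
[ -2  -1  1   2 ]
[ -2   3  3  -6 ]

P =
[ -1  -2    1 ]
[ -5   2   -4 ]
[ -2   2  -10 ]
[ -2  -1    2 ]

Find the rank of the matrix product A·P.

First compute AP:
[[ -2,  14, -34],
 [ -5,  26, -64],
 [  1,   2,  -4],
 [ -7,  22, -56]]
Now row reduce the product.
R2 ← R2 − (5/2)·R1: [0, -9, 21]
R3 ← R3 + (1/2)·R1: [0, 9, -21]
R4 ← R4 − (7/2)·R1: [0, -27, 63]
R3 ← R3 + R2: [0, 0, 0]
R4 ← R4 − (3)·R2: [0, 0, 0]
2 nonzero rows, so rank(AP) = 2.

2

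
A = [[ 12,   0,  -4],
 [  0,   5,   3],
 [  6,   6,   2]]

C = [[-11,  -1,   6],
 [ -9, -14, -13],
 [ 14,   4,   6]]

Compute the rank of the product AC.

First compute AC:
[[-188, -28,  48],
 [ -3, -58, -47],
 [-92, -82, -30]]
Now row reduce the product.
R2 ← R2 − (3/188)·R1: [0, -2705/47, -2245/47]
R3 ← R3 − (23/47)·R1: [0, -3210/47, -2514/47]
R3 ← R3 − (642/541)·R2: [0, 0, 1728/541]
3 nonzero rows, so rank(AC) = 3.

3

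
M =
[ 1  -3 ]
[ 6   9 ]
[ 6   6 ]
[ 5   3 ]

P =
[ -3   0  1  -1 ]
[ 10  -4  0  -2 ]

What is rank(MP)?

2

First compute MP:
[[-33,  12,   1,   5],
 [ 72, -36,   6, -24],
 [ 42, -24,   6, -18],
 [ 15, -12,   5, -11]]
Now row reduce the product.
R2 ← R2 + (24/11)·R1: [0, -108/11, 90/11, -144/11]
R3 ← R3 + (14/11)·R1: [0, -96/11, 80/11, -128/11]
R4 ← R4 + (5/11)·R1: [0, -72/11, 60/11, -96/11]
R3 ← R3 − (8/9)·R2: [0, 0, 0, 0]
R4 ← R4 − (2/3)·R2: [0, 0, 0, 0]
2 nonzero rows, so rank(MP) = 2.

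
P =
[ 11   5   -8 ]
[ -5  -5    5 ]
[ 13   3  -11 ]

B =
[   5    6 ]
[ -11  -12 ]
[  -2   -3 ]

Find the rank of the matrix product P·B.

First compute PB:
[[ 16,  30],
 [ 20,  15],
 [ 54,  75]]
Now row reduce the product.
R2 ← R2 − (5/4)·R1: [0, -45/2]
R3 ← R3 − (27/8)·R1: [0, -105/4]
R3 ← R3 − (7/6)·R2: [0, 0]
2 nonzero rows, so rank(PB) = 2.

2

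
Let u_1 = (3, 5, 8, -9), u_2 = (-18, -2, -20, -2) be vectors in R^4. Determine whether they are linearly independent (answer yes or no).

Form the matrix with these vectors as rows and row reduce.
R2 ← R2 + (6)·R1: [0, 28, 28, -56]
2 nonzero rows, so the 2 vectors span a space of dimension 2.
Since 2 = 2, the vectors are linearly independent.

yes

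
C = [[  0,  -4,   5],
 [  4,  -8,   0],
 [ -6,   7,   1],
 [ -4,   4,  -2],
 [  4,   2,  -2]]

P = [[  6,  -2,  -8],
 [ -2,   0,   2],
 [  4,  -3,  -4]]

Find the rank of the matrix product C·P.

First compute CP:
[[ 28, -15, -28],
 [ 40,  -8, -48],
 [-46,   9,  58],
 [-40,  14,  48],
 [ 12,  -2, -20]]
Now row reduce the product.
R2 ← R2 − (10/7)·R1: [0, 94/7, -8]
R3 ← R3 + (23/14)·R1: [0, -219/14, 12]
R4 ← R4 + (10/7)·R1: [0, -52/7, 8]
R5 ← R5 − (3/7)·R1: [0, 31/7, -8]
R3 ← R3 + (219/188)·R2: [0, 0, 126/47]
R4 ← R4 + (26/47)·R2: [0, 0, 168/47]
R5 ← R5 − (31/94)·R2: [0, 0, -252/47]
R4 ← R4 − (4/3)·R3: [0, 0, 0]
R5 ← R5 + (2)·R3: [0, 0, 0]
3 nonzero rows, so rank(CP) = 3.

3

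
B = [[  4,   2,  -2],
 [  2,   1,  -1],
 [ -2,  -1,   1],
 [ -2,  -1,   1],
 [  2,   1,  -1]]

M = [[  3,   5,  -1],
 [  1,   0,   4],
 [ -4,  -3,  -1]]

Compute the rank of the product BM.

1

First compute BM:
[[ 22,  26,   6],
 [ 11,  13,   3],
 [-11, -13,  -3],
 [-11, -13,  -3],
 [ 11,  13,   3]]
Now row reduce the product.
R2 ← R2 − (1/2)·R1: [0, 0, 0]
R3 ← R3 + (1/2)·R1: [0, 0, 0]
R4 ← R4 + (1/2)·R1: [0, 0, 0]
R5 ← R5 − (1/2)·R1: [0, 0, 0]
1 nonzero row, so rank(BM) = 1.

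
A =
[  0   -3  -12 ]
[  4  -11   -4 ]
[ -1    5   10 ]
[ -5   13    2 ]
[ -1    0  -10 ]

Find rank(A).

2

Row reduce to echelon form.
Swap R1 ↔ R2
R3 ← R3 + (1/4)·R1: [0, 9/4, 9]
R4 ← R4 + (5/4)·R1: [0, -3/4, -3]
R5 ← R5 + (1/4)·R1: [0, -11/4, -11]
R3 ← R3 + (3/4)·R2: [0, 0, 0]
R4 ← R4 − (1/4)·R2: [0, 0, 0]
R5 ← R5 − (11/12)·R2: [0, 0, 0]
Echelon form has 2 nonzero rows, so rank(A) = 2.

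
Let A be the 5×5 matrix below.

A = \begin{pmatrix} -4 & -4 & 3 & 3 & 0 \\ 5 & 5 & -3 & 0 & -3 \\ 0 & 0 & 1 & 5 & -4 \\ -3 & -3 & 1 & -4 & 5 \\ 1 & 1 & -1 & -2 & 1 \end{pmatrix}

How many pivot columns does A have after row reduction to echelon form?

2

Row reduce to echelon form.
R2 ← R2 + (5/4)·R1: [0, 0, 3/4, 15/4, -3]
R4 ← R4 − (3/4)·R1: [0, 0, -5/4, -25/4, 5]
R5 ← R5 + (1/4)·R1: [0, 0, -1/4, -5/4, 1]
R3 ← R3 − (4/3)·R2: [0, 0, 0, 0, 0]
R4 ← R4 + (5/3)·R2: [0, 0, 0, 0, 0]
R5 ← R5 + (1/3)·R2: [0, 0, 0, 0, 0]
Echelon form has 2 nonzero rows, so rank(A) = 2.
Each nonzero row contributes one pivot column: 2 pivot columns.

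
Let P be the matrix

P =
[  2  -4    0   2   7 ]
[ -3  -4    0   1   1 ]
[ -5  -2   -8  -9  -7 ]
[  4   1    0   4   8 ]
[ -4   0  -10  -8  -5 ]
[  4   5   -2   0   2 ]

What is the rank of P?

5

Row reduce to echelon form.
R2 ← R2 + (3/2)·R1: [0, -10, 0, 4, 23/2]
R3 ← R3 + (5/2)·R1: [0, -12, -8, -4, 21/2]
R4 ← R4 − (2)·R1: [0, 9, 0, 0, -6]
R5 ← R5 + (2)·R1: [0, -8, -10, -4, 9]
R6 ← R6 − (2)·R1: [0, 13, -2, -4, -12]
R3 ← R3 − (6/5)·R2: [0, 0, -8, -44/5, -33/10]
R4 ← R4 + (9/10)·R2: [0, 0, 0, 18/5, 87/20]
R5 ← R5 − (4/5)·R2: [0, 0, -10, -36/5, -1/5]
R6 ← R6 + (13/10)·R2: [0, 0, -2, 6/5, 59/20]
R5 ← R5 − (5/4)·R3: [0, 0, 0, 19/5, 157/40]
R6 ← R6 − (1/4)·R3: [0, 0, 0, 17/5, 151/40]
R5 ← R5 − (19/18)·R4: [0, 0, 0, 0, -2/3]
R6 ← R6 − (17/18)·R4: [0, 0, 0, 0, -1/3]
R6 ← R6 − (1/2)·R5: [0, 0, 0, 0, 0]
Echelon form has 5 nonzero rows, so rank(P) = 5.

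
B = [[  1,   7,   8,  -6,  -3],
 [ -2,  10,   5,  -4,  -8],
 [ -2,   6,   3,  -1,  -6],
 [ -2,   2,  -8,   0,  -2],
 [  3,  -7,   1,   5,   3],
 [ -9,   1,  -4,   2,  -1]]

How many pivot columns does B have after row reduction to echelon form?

4

Row reduce to echelon form.
R2 ← R2 + (2)·R1: [0, 24, 21, -16, -14]
R3 ← R3 + (2)·R1: [0, 20, 19, -13, -12]
R4 ← R4 + (2)·R1: [0, 16, 8, -12, -8]
R5 ← R5 − (3)·R1: [0, -28, -23, 23, 12]
R6 ← R6 + (9)·R1: [0, 64, 68, -52, -28]
R3 ← R3 − (5/6)·R2: [0, 0, 3/2, 1/3, -1/3]
R4 ← R4 − (2/3)·R2: [0, 0, -6, -4/3, 4/3]
R5 ← R5 + (7/6)·R2: [0, 0, 3/2, 13/3, -13/3]
R6 ← R6 − (8/3)·R2: [0, 0, 12, -28/3, 28/3]
R4 ← R4 + (4)·R3: [0, 0, 0, 0, 0]
R5 ← R5 − R3: [0, 0, 0, 4, -4]
R6 ← R6 − (8)·R3: [0, 0, 0, -12, 12]
Swap R4 ↔ R5
R6 ← R6 + (3)·R4: [0, 0, 0, 0, 0]
Echelon form has 4 nonzero rows, so rank(B) = 4.
Each nonzero row contributes one pivot column: 4 pivot columns.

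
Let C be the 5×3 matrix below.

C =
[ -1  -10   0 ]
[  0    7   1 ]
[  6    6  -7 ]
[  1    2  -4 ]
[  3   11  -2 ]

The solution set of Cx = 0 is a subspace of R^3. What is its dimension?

Row reduce to echelon form.
R3 ← R3 + (6)·R1: [0, -54, -7]
R4 ← R4 + R1: [0, -8, -4]
R5 ← R5 + (3)·R1: [0, -19, -2]
R3 ← R3 + (54/7)·R2: [0, 0, 5/7]
R4 ← R4 + (8/7)·R2: [0, 0, -20/7]
R5 ← R5 + (19/7)·R2: [0, 0, 5/7]
R4 ← R4 + (4)·R3: [0, 0, 0]
R5 ← R5 − R3: [0, 0, 0]
3 nonzero rows, so rank(C) = 3.
C has 3 columns; by rank–nullity, nullity = 3 − 3 = 0.

0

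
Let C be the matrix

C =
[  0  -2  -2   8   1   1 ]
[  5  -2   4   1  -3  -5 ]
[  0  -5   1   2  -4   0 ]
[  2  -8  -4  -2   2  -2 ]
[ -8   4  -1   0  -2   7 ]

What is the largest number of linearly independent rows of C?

5

Row reduce to echelon form.
Swap R1 ↔ R2
R4 ← R4 − (2/5)·R1: [0, -36/5, -28/5, -12/5, 16/5, 0]
R5 ← R5 + (8/5)·R1: [0, 4/5, 27/5, 8/5, -34/5, -1]
R3 ← R3 − (5/2)·R2: [0, 0, 6, -18, -13/2, -5/2]
R4 ← R4 − (18/5)·R2: [0, 0, 8/5, -156/5, -2/5, -18/5]
R5 ← R5 + (2/5)·R2: [0, 0, 23/5, 24/5, -32/5, -3/5]
R4 ← R4 − (4/15)·R3: [0, 0, 0, -132/5, 4/3, -44/15]
R5 ← R5 − (23/30)·R3: [0, 0, 0, 93/5, -17/12, 79/60]
R5 ← R5 + (31/44)·R4: [0, 0, 0, 0, -21/44, -3/4]
Echelon form has 5 nonzero rows, so rank(C) = 5.
The rank gives the maximum number of linearly independent rows: 5.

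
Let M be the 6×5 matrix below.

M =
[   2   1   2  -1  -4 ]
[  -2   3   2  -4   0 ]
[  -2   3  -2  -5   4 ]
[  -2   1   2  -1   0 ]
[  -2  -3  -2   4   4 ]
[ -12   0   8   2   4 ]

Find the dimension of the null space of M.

2

Row reduce to echelon form.
R2 ← R2 + R1: [0, 4, 4, -5, -4]
R3 ← R3 + R1: [0, 4, 0, -6, 0]
R4 ← R4 + R1: [0, 2, 4, -2, -4]
R5 ← R5 + R1: [0, -2, 0, 3, 0]
R6 ← R6 + (6)·R1: [0, 6, 20, -4, -20]
R3 ← R3 − R2: [0, 0, -4, -1, 4]
R4 ← R4 − (1/2)·R2: [0, 0, 2, 1/2, -2]
R5 ← R5 + (1/2)·R2: [0, 0, 2, 1/2, -2]
R6 ← R6 − (3/2)·R2: [0, 0, 14, 7/2, -14]
R4 ← R4 + (1/2)·R3: [0, 0, 0, 0, 0]
R5 ← R5 + (1/2)·R3: [0, 0, 0, 0, 0]
R6 ← R6 + (7/2)·R3: [0, 0, 0, 0, 0]
3 nonzero rows, so rank(M) = 3.
M has 5 columns; by rank–nullity, nullity = 5 − 3 = 2.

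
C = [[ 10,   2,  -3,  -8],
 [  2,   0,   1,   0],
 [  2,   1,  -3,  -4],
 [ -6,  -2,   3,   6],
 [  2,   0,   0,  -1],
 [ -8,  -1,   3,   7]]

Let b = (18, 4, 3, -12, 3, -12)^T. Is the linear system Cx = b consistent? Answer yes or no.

Row reduce the augmented matrix [C | b].
R2 ← R2 − (1/5)·R1: [0, -2/5, 8/5, 8/5, 2/5]
R3 ← R3 − (1/5)·R1: [0, 3/5, -12/5, -12/5, -3/5]
R4 ← R4 + (3/5)·R1: [0, -4/5, 6/5, 6/5, -6/5]
R5 ← R5 − (1/5)·R1: [0, -2/5, 3/5, 3/5, -3/5]
R6 ← R6 + (4/5)·R1: [0, 3/5, 3/5, 3/5, 12/5]
R3 ← R3 + (3/2)·R2: [0, 0, 0, 0, 0]
R4 ← R4 − (2)·R2: [0, 0, -2, -2, -2]
R5 ← R5 − R2: [0, 0, -1, -1, -1]
R6 ← R6 + (3/2)·R2: [0, 0, 3, 3, 3]
Swap R3 ↔ R4
R5 ← R5 − (1/2)·R3: [0, 0, 0, 0, 0]
R6 ← R6 + (3/2)·R3: [0, 0, 0, 0, 0]
The echelon form has 3 nonzero rows, and every pivot lies in the first 4 columns, so rank(C) = rank([C|b]) = 3.
The system is consistent.

yes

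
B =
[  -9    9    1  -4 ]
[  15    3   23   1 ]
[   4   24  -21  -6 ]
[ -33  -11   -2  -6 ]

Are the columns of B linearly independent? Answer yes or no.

yes

Row reduce B to echelon form.
R2 ← R2 + (5/3)·R1: [0, 18, 74/3, -17/3]
R3 ← R3 + (4/9)·R1: [0, 28, -185/9, -70/9]
R4 ← R4 − (11/3)·R1: [0, -44, -17/3, 26/3]
R3 ← R3 − (14/9)·R2: [0, 0, -1591/27, 28/27]
R4 ← R4 + (22/9)·R2: [0, 0, 1475/27, -140/27]
R4 ← R4 + (1475/1591)·R3: [0, 0, 0, -6720/1591]
4 pivots among 4 columns.
Every column is a pivot column, so the columns are linearly independent.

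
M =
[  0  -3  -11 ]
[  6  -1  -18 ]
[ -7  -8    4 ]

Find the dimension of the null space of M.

Row reduce to echelon form.
Swap R1 ↔ R2
R3 ← R3 + (7/6)·R1: [0, -55/6, -17]
R3 ← R3 − (55/18)·R2: [0, 0, 299/18]
3 nonzero rows, so rank(M) = 3.
M has 3 columns; by rank–nullity, nullity = 3 − 3 = 0.

0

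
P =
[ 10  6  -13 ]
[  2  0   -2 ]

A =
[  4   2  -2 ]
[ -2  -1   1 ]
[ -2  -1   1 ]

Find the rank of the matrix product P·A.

First compute PA:
[[ 54,  27, -27],
 [ 12,   6,  -6]]
Now row reduce the product.
R2 ← R2 − (2/9)·R1: [0, 0, 0]
1 nonzero row, so rank(PA) = 1.

1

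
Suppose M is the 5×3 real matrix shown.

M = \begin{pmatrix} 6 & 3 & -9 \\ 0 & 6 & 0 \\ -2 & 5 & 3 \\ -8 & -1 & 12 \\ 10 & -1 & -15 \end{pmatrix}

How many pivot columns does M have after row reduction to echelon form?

2

Row reduce to echelon form.
R3 ← R3 + (1/3)·R1: [0, 6, 0]
R4 ← R4 + (4/3)·R1: [0, 3, 0]
R5 ← R5 − (5/3)·R1: [0, -6, 0]
R3 ← R3 − R2: [0, 0, 0]
R4 ← R4 − (1/2)·R2: [0, 0, 0]
R5 ← R5 + R2: [0, 0, 0]
Echelon form has 2 nonzero rows, so rank(M) = 2.
Each nonzero row contributes one pivot column: 2 pivot columns.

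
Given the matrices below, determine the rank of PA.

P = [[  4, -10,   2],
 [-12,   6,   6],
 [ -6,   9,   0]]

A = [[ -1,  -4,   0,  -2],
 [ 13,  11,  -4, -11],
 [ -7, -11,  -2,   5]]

First compute PA:
[[-148, -148,  36, 112],
 [ 48,  48, -36, -12],
 [123, 123, -36, -87]]
Now row reduce the product.
R2 ← R2 + (12/37)·R1: [0, 0, -900/37, 900/37]
R3 ← R3 + (123/148)·R1: [0, 0, -225/37, 225/37]
R3 ← R3 − (1/4)·R2: [0, 0, 0, 0]
2 nonzero rows, so rank(PA) = 2.

2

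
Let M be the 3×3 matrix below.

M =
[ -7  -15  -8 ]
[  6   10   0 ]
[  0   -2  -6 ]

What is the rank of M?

3

Row reduce to echelon form.
R2 ← R2 + (6/7)·R1: [0, -20/7, -48/7]
R3 ← R3 − (7/10)·R2: [0, 0, -6/5]
Echelon form has 3 nonzero rows, so rank(M) = 3.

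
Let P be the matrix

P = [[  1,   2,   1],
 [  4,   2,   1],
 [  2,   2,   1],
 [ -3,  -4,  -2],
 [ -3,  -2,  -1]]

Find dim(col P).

2

Row reduce to echelon form.
R2 ← R2 − (4)·R1: [0, -6, -3]
R3 ← R3 − (2)·R1: [0, -2, -1]
R4 ← R4 + (3)·R1: [0, 2, 1]
R5 ← R5 + (3)·R1: [0, 4, 2]
R3 ← R3 − (1/3)·R2: [0, 0, 0]
R4 ← R4 + (1/3)·R2: [0, 0, 0]
R5 ← R5 + (2/3)·R2: [0, 0, 0]
Echelon form has 2 nonzero rows, so rank(P) = 2.
The column space has dimension equal to the rank: 2.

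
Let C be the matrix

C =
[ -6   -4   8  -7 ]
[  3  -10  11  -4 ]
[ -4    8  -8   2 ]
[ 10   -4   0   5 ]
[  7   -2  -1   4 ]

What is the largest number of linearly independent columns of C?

2

Row reduce to echelon form.
R2 ← R2 + (1/2)·R1: [0, -12, 15, -15/2]
R3 ← R3 − (2/3)·R1: [0, 32/3, -40/3, 20/3]
R4 ← R4 + (5/3)·R1: [0, -32/3, 40/3, -20/3]
R5 ← R5 + (7/6)·R1: [0, -20/3, 25/3, -25/6]
R3 ← R3 + (8/9)·R2: [0, 0, 0, 0]
R4 ← R4 − (8/9)·R2: [0, 0, 0, 0]
R5 ← R5 − (5/9)·R2: [0, 0, 0, 0]
Echelon form has 2 nonzero rows, so rank(C) = 2.
The rank gives the maximum number of linearly independent columns: 2.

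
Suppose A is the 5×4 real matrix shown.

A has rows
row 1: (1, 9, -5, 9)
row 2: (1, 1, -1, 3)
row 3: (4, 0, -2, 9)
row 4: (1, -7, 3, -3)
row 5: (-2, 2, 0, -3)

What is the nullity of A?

Row reduce to echelon form.
R2 ← R2 − R1: [0, -8, 4, -6]
R3 ← R3 − (4)·R1: [0, -36, 18, -27]
R4 ← R4 − R1: [0, -16, 8, -12]
R5 ← R5 + (2)·R1: [0, 20, -10, 15]
R3 ← R3 − (9/2)·R2: [0, 0, 0, 0]
R4 ← R4 − (2)·R2: [0, 0, 0, 0]
R5 ← R5 + (5/2)·R2: [0, 0, 0, 0]
2 nonzero rows, so rank(A) = 2.
A has 4 columns; by rank–nullity, nullity = 4 − 2 = 2.

2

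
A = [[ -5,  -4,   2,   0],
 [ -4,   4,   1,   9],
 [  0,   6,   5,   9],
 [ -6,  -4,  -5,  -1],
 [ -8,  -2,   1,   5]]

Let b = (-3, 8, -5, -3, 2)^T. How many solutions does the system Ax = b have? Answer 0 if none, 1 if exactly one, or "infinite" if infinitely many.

Row reduce the augmented matrix [A | b].
R2 ← R2 − (4/5)·R1: [0, 36/5, -3/5, 9, 52/5]
R4 ← R4 − (6/5)·R1: [0, 4/5, -37/5, -1, 3/5]
R5 ← R5 − (8/5)·R1: [0, 22/5, -11/5, 5, 34/5]
R3 ← R3 − (5/6)·R2: [0, 0, 11/2, 3/2, -41/3]
R4 ← R4 − (1/9)·R2: [0, 0, -22/3, -2, -5/9]
R5 ← R5 − (11/18)·R2: [0, 0, -11/6, -1/2, 4/9]
R4 ← R4 + (4/3)·R3: [0, 0, 0, 0, -169/9]
R5 ← R5 + (1/3)·R3: [0, 0, 0, 0, -37/9]
R5 ← R5 − (37/169)·R4: [0, 0, 0, 0, 0]
The echelon form has 4 nonzero rows; the last pivot sits in the augmented column, so rank(A) = 3 but rank([A|b]) = 4.
Since the ranks differ, the system is inconsistent.
It has no solutions.

0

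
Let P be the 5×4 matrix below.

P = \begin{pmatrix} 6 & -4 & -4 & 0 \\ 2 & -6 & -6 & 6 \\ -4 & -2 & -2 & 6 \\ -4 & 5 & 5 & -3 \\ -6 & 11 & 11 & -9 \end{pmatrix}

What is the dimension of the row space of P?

2

Row reduce to echelon form.
R2 ← R2 − (1/3)·R1: [0, -14/3, -14/3, 6]
R3 ← R3 + (2/3)·R1: [0, -14/3, -14/3, 6]
R4 ← R4 + (2/3)·R1: [0, 7/3, 7/3, -3]
R5 ← R5 + R1: [0, 7, 7, -9]
R3 ← R3 − R2: [0, 0, 0, 0]
R4 ← R4 + (1/2)·R2: [0, 0, 0, 0]
R5 ← R5 + (3/2)·R2: [0, 0, 0, 0]
Echelon form has 2 nonzero rows, so rank(P) = 2.
The row space has dimension equal to the rank: 2.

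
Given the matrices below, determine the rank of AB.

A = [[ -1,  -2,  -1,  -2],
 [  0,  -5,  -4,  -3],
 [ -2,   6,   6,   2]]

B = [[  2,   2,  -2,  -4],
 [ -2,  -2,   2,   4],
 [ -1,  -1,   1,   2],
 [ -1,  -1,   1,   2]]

First compute AB:
[[  5,   5,  -5, -10],
 [ 17,  17, -17, -34],
 [-24, -24,  24,  48]]
Now row reduce the product.
R2 ← R2 − (17/5)·R1: [0, 0, 0, 0]
R3 ← R3 + (24/5)·R1: [0, 0, 0, 0]
1 nonzero row, so rank(AB) = 1.

1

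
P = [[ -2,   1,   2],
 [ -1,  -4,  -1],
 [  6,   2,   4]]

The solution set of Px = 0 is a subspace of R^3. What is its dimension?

Row reduce to echelon form.
R2 ← R2 − (1/2)·R1: [0, -9/2, -2]
R3 ← R3 + (3)·R1: [0, 5, 10]
R3 ← R3 + (10/9)·R2: [0, 0, 70/9]
3 nonzero rows, so rank(P) = 3.
P has 3 columns; by rank–nullity, nullity = 3 − 3 = 0.

0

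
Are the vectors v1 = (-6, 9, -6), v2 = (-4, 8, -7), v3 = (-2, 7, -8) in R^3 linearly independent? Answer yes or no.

no

Form the matrix with these vectors as rows and row reduce.
R2 ← R2 − (2/3)·R1: [0, 2, -3]
R3 ← R3 − (1/3)·R1: [0, 4, -6]
R3 ← R3 − (2)·R2: [0, 0, 0]
2 nonzero rows, so the 3 vectors span a space of dimension 2.
Since 2 < 3, the vectors are linearly dependent.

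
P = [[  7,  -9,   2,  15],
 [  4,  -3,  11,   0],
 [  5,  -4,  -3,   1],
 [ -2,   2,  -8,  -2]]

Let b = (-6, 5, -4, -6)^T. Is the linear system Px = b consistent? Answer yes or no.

no

Row reduce the augmented matrix [P | b].
R2 ← R2 − (4/7)·R1: [0, 15/7, 69/7, -60/7, 59/7]
R3 ← R3 − (5/7)·R1: [0, 17/7, -31/7, -68/7, 2/7]
R4 ← R4 + (2/7)·R1: [0, -4/7, -52/7, 16/7, -54/7]
R3 ← R3 − (17/15)·R2: [0, 0, -78/5, 0, -139/15]
R4 ← R4 + (4/15)·R2: [0, 0, -24/5, 0, -82/15]
R4 ← R4 − (4/13)·R3: [0, 0, 0, 0, -34/13]
The echelon form has 4 nonzero rows; the last pivot sits in the augmented column, so rank(P) = 3 but rank([P|b]) = 4.
Since the ranks differ, the system is inconsistent.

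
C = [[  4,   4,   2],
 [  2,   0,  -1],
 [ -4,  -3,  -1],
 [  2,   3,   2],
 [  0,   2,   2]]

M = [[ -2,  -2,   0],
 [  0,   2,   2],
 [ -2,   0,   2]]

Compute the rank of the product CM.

2

First compute CM:
[[-12,   0,  12],
 [ -2,  -4,  -2],
 [ 10,   2,  -8],
 [ -8,   2,  10],
 [ -4,   4,   8]]
Now row reduce the product.
R2 ← R2 − (1/6)·R1: [0, -4, -4]
R3 ← R3 + (5/6)·R1: [0, 2, 2]
R4 ← R4 − (2/3)·R1: [0, 2, 2]
R5 ← R5 − (1/3)·R1: [0, 4, 4]
R3 ← R3 + (1/2)·R2: [0, 0, 0]
R4 ← R4 + (1/2)·R2: [0, 0, 0]
R5 ← R5 + R2: [0, 0, 0]
2 nonzero rows, so rank(CM) = 2.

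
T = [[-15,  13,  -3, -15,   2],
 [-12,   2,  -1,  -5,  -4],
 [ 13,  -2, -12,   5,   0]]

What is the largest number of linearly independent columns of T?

Row reduce to echelon form.
R2 ← R2 − (4/5)·R1: [0, -42/5, 7/5, 7, -28/5]
R3 ← R3 + (13/15)·R1: [0, 139/15, -73/5, -8, 26/15]
R3 ← R3 + (139/126)·R2: [0, 0, -235/18, -5/18, -40/9]
Echelon form has 3 nonzero rows, so rank(T) = 3.
The rank gives the maximum number of linearly independent columns: 3.

3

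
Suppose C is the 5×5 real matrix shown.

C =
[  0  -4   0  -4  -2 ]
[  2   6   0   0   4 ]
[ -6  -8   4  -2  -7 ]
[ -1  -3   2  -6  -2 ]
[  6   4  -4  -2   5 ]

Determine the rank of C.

Row reduce to echelon form.
Swap R1 ↔ R2
R3 ← R3 + (3)·R1: [0, 10, 4, -2, 5]
R4 ← R4 + (1/2)·R1: [0, 0, 2, -6, 0]
R5 ← R5 − (3)·R1: [0, -14, -4, -2, -7]
R3 ← R3 + (5/2)·R2: [0, 0, 4, -12, 0]
R5 ← R5 − (7/2)·R2: [0, 0, -4, 12, 0]
R4 ← R4 − (1/2)·R3: [0, 0, 0, 0, 0]
R5 ← R5 + R3: [0, 0, 0, 0, 0]
Echelon form has 3 nonzero rows, so rank(C) = 3.

3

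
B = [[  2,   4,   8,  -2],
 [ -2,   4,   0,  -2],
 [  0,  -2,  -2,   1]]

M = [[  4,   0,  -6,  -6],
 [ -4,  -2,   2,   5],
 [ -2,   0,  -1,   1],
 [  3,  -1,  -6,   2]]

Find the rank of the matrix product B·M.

First compute BM:
[[-30,  -6,   0,  12],
 [-30,  -6,  32,  28],
 [ 15,   3,  -8, -10]]
Now row reduce the product.
R2 ← R2 − R1: [0, 0, 32, 16]
R3 ← R3 + (1/2)·R1: [0, 0, -8, -4]
R3 ← R3 + (1/4)·R2: [0, 0, 0, 0]
2 nonzero rows, so rank(BM) = 2.

2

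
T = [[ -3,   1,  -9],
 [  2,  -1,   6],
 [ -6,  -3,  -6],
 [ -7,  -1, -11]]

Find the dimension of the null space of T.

0

Row reduce to echelon form.
R2 ← R2 + (2/3)·R1: [0, -1/3, 0]
R3 ← R3 − (2)·R1: [0, -5, 12]
R4 ← R4 − (7/3)·R1: [0, -10/3, 10]
R3 ← R3 − (15)·R2: [0, 0, 12]
R4 ← R4 − (10)·R2: [0, 0, 10]
R4 ← R4 − (5/6)·R3: [0, 0, 0]
3 nonzero rows, so rank(T) = 3.
T has 3 columns; by rank–nullity, nullity = 3 − 3 = 0.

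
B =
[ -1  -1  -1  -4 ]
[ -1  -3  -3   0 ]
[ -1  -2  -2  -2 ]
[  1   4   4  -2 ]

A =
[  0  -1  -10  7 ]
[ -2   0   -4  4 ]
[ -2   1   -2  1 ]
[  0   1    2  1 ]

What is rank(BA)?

First compute BA:
[[  4,  -4,   8, -16],
 [ 12,  -2,  28, -22],
 [  8,  -3,  18, -19],
 [-16,   1, -38,  25]]
Now row reduce the product.
R2 ← R2 − (3)·R1: [0, 10, 4, 26]
R3 ← R3 − (2)·R1: [0, 5, 2, 13]
R4 ← R4 + (4)·R1: [0, -15, -6, -39]
R3 ← R3 − (1/2)·R2: [0, 0, 0, 0]
R4 ← R4 + (3/2)·R2: [0, 0, 0, 0]
2 nonzero rows, so rank(BA) = 2.

2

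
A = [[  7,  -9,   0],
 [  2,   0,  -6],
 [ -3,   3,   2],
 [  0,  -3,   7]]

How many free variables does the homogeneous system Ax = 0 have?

1

Row reduce to echelon form.
R2 ← R2 − (2/7)·R1: [0, 18/7, -6]
R3 ← R3 + (3/7)·R1: [0, -6/7, 2]
R3 ← R3 + (1/3)·R2: [0, 0, 0]
R4 ← R4 + (7/6)·R2: [0, 0, 0]
2 nonzero rows, so rank(A) = 2.
A has 3 columns; by rank–nullity, nullity = 3 − 2 = 1.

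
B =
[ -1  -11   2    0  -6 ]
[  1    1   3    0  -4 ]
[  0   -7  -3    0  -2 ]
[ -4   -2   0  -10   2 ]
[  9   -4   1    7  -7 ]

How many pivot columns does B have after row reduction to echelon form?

Row reduce to echelon form.
R2 ← R2 + R1: [0, -10, 5, 0, -10]
R4 ← R4 − (4)·R1: [0, 42, -8, -10, 26]
R5 ← R5 + (9)·R1: [0, -103, 19, 7, -61]
R3 ← R3 − (7/10)·R2: [0, 0, -13/2, 0, 5]
R4 ← R4 + (21/5)·R2: [0, 0, 13, -10, -16]
R5 ← R5 − (103/10)·R2: [0, 0, -65/2, 7, 42]
R4 ← R4 + (2)·R3: [0, 0, 0, -10, -6]
R5 ← R5 − (5)·R3: [0, 0, 0, 7, 17]
R5 ← R5 + (7/10)·R4: [0, 0, 0, 0, 64/5]
Echelon form has 5 nonzero rows, so rank(B) = 5.
Each nonzero row contributes one pivot column: 5 pivot columns.

5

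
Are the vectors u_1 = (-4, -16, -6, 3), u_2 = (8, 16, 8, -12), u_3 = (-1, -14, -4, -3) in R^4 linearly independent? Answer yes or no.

Form the matrix with these vectors as rows and row reduce.
R2 ← R2 + (2)·R1: [0, -16, -4, -6]
R3 ← R3 − (1/4)·R1: [0, -10, -5/2, -15/4]
R3 ← R3 − (5/8)·R2: [0, 0, 0, 0]
2 nonzero rows, so the 3 vectors span a space of dimension 2.
Since 2 < 3, the vectors are linearly dependent.

no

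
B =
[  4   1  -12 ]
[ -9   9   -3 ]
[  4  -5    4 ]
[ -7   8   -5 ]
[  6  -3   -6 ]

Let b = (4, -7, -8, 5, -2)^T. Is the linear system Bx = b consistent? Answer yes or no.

Row reduce the augmented matrix [B | b].
R2 ← R2 + (9/4)·R1: [0, 45/4, -30, 2]
R3 ← R3 − R1: [0, -6, 16, -12]
R4 ← R4 + (7/4)·R1: [0, 39/4, -26, 12]
R5 ← R5 − (3/2)·R1: [0, -9/2, 12, -8]
R3 ← R3 + (8/15)·R2: [0, 0, 0, -164/15]
R4 ← R4 − (13/15)·R2: [0, 0, 0, 154/15]
R5 ← R5 + (2/5)·R2: [0, 0, 0, -36/5]
R4 ← R4 + (77/82)·R3: [0, 0, 0, 0]
R5 ← R5 − (27/41)·R3: [0, 0, 0, 0]
The echelon form has 3 nonzero rows; the last pivot sits in the augmented column, so rank(B) = 2 but rank([B|b]) = 3.
Since the ranks differ, the system is inconsistent.

no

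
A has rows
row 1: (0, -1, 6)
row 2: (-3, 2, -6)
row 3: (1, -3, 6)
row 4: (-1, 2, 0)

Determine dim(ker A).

0

Row reduce to echelon form.
Swap R1 ↔ R2
R3 ← R3 + (1/3)·R1: [0, -7/3, 4]
R4 ← R4 − (1/3)·R1: [0, 4/3, 2]
R3 ← R3 − (7/3)·R2: [0, 0, -10]
R4 ← R4 + (4/3)·R2: [0, 0, 10]
R4 ← R4 + R3: [0, 0, 0]
3 nonzero rows, so rank(A) = 3.
A has 3 columns; by rank–nullity, nullity = 3 − 3 = 0.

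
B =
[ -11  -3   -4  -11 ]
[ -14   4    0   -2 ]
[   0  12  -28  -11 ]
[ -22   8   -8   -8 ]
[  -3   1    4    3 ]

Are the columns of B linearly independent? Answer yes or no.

Row reduce B to echelon form.
R2 ← R2 − (14/11)·R1: [0, 86/11, 56/11, 12]
R4 ← R4 − (2)·R1: [0, 14, 0, 14]
R5 ← R5 − (3/11)·R1: [0, 20/11, 56/11, 6]
R3 ← R3 − (66/43)·R2: [0, 0, -1540/43, -1265/43]
R4 ← R4 − (77/43)·R2: [0, 0, -392/43, -322/43]
R5 ← R5 − (10/43)·R2: [0, 0, 168/43, 138/43]
R4 ← R4 − (14/55)·R3: [0, 0, 0, 0]
R5 ← R5 + (6/55)·R3: [0, 0, 0, 0]
3 pivots among 4 columns.
Only 3 < 4 pivot columns, so the columns are linearly dependent.

no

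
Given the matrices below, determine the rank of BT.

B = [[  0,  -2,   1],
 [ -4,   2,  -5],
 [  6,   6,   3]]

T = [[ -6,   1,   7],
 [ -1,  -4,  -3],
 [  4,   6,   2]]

First compute BT:
[[  6,  14,   8],
 [  2, -42, -44],
 [-30,   0,  30]]
Now row reduce the product.
R2 ← R2 − (1/3)·R1: [0, -140/3, -140/3]
R3 ← R3 + (5)·R1: [0, 70, 70]
R3 ← R3 + (3/2)·R2: [0, 0, 0]
2 nonzero rows, so rank(BT) = 2.

2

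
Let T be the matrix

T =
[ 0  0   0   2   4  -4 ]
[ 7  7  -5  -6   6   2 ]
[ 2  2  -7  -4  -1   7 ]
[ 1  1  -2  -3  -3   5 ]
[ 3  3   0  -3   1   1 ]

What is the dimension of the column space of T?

3

Row reduce to echelon form.
Swap R1 ↔ R2
R3 ← R3 − (2/7)·R1: [0, 0, -39/7, -16/7, -19/7, 45/7]
R4 ← R4 − (1/7)·R1: [0, 0, -9/7, -15/7, -27/7, 33/7]
R5 ← R5 − (3/7)·R1: [0, 0, 15/7, -3/7, -11/7, 1/7]
Swap R2 ↔ R3
R4 ← R4 − (3/13)·R2: [0, 0, 0, -21/13, -42/13, 42/13]
R5 ← R5 + (5/13)·R2: [0, 0, 0, -17/13, -34/13, 34/13]
R4 ← R4 + (21/26)·R3: [0, 0, 0, 0, 0, 0]
R5 ← R5 + (17/26)·R3: [0, 0, 0, 0, 0, 0]
Echelon form has 3 nonzero rows, so rank(T) = 3.
The column space has dimension equal to the rank: 3.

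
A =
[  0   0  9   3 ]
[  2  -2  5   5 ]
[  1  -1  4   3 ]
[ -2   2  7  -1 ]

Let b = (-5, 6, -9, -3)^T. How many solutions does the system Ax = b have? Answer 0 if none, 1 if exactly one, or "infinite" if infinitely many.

0

Row reduce the augmented matrix [A | b].
Swap R1 ↔ R2
R3 ← R3 − (1/2)·R1: [0, 0, 3/2, 1/2, -12]
R4 ← R4 + R1: [0, 0, 12, 4, 3]
R3 ← R3 − (1/6)·R2: [0, 0, 0, 0, -67/6]
R4 ← R4 − (4/3)·R2: [0, 0, 0, 0, 29/3]
R4 ← R4 + (58/67)·R3: [0, 0, 0, 0, 0]
The echelon form has 3 nonzero rows; the last pivot sits in the augmented column, so rank(A) = 2 but rank([A|b]) = 3.
Since the ranks differ, the system is inconsistent.
It has no solutions.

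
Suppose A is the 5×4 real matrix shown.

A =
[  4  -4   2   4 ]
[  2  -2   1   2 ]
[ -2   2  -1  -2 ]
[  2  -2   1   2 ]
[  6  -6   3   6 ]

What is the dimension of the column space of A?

Row reduce to echelon form.
R2 ← R2 − (1/2)·R1: [0, 0, 0, 0]
R3 ← R3 + (1/2)·R1: [0, 0, 0, 0]
R4 ← R4 − (1/2)·R1: [0, 0, 0, 0]
R5 ← R5 − (3/2)·R1: [0, 0, 0, 0]
Echelon form has 1 nonzero row, so rank(A) = 1.
The column space has dimension equal to the rank: 1.

1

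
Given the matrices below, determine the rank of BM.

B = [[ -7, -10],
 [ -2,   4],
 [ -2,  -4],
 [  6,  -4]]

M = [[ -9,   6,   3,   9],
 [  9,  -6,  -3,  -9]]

First compute BM:
[[-27,  18,   9,  27],
 [ 54, -36, -18, -54],
 [-18,  12,   6,  18],
 [-90,  60,  30,  90]]
Now row reduce the product.
R2 ← R2 + (2)·R1: [0, 0, 0, 0]
R3 ← R3 − (2/3)·R1: [0, 0, 0, 0]
R4 ← R4 − (10/3)·R1: [0, 0, 0, 0]
1 nonzero row, so rank(BM) = 1.

1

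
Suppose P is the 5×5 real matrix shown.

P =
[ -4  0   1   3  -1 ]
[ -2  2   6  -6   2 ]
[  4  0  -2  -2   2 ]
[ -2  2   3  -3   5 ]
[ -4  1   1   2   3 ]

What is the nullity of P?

2

Row reduce to echelon form.
R2 ← R2 − (1/2)·R1: [0, 2, 11/2, -15/2, 5/2]
R3 ← R3 + R1: [0, 0, -1, 1, 1]
R4 ← R4 − (1/2)·R1: [0, 2, 5/2, -9/2, 11/2]
R5 ← R5 − R1: [0, 1, 0, -1, 4]
R4 ← R4 − R2: [0, 0, -3, 3, 3]
R5 ← R5 − (1/2)·R2: [0, 0, -11/4, 11/4, 11/4]
R4 ← R4 − (3)·R3: [0, 0, 0, 0, 0]
R5 ← R5 − (11/4)·R3: [0, 0, 0, 0, 0]
3 nonzero rows, so rank(P) = 3.
P has 5 columns; by rank–nullity, nullity = 5 − 3 = 2.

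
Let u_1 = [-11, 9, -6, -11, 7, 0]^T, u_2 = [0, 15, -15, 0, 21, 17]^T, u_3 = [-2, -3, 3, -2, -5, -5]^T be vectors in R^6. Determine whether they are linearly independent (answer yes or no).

Form the matrix with these vectors as rows and row reduce.
R3 ← R3 − (2/11)·R1: [0, -51/11, 45/11, 0, -69/11, -5]
R3 ← R3 + (17/55)·R2: [0, 0, -6/11, 0, 12/55, 14/55]
3 nonzero rows, so the 3 vectors span a space of dimension 3.
Since 3 = 3, the vectors are linearly independent.

yes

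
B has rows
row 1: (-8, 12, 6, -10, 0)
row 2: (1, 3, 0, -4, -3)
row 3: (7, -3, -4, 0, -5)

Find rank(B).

Row reduce to echelon form.
R2 ← R2 + (1/8)·R1: [0, 9/2, 3/4, -21/4, -3]
R3 ← R3 + (7/8)·R1: [0, 15/2, 5/4, -35/4, -5]
R3 ← R3 − (5/3)·R2: [0, 0, 0, 0, 0]
Echelon form has 2 nonzero rows, so rank(B) = 2.

2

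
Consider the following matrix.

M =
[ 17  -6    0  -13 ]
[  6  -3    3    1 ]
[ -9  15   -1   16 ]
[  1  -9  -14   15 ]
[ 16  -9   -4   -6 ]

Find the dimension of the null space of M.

0

Row reduce to echelon form.
R2 ← R2 − (6/17)·R1: [0, -15/17, 3, 95/17]
R3 ← R3 + (9/17)·R1: [0, 201/17, -1, 155/17]
R4 ← R4 − (1/17)·R1: [0, -147/17, -14, 268/17]
R5 ← R5 − (16/17)·R1: [0, -57/17, -4, 106/17]
R3 ← R3 + (67/5)·R2: [0, 0, 196/5, 84]
R4 ← R4 − (49/5)·R2: [0, 0, -217/5, -39]
R5 ← R5 − (19/5)·R2: [0, 0, -77/5, -15]
R4 ← R4 + (31/28)·R3: [0, 0, 0, 54]
R5 ← R5 + (11/28)·R3: [0, 0, 0, 18]
R5 ← R5 − (1/3)·R4: [0, 0, 0, 0]
4 nonzero rows, so rank(M) = 4.
M has 4 columns; by rank–nullity, nullity = 4 − 4 = 0.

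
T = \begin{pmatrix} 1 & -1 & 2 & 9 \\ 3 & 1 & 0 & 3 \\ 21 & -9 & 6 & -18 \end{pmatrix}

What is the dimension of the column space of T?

Row reduce to echelon form.
R2 ← R2 − (3)·R1: [0, 4, -6, -24]
R3 ← R3 − (21)·R1: [0, 12, -36, -207]
R3 ← R3 − (3)·R2: [0, 0, -18, -135]
Echelon form has 3 nonzero rows, so rank(T) = 3.
The column space has dimension equal to the rank: 3.

3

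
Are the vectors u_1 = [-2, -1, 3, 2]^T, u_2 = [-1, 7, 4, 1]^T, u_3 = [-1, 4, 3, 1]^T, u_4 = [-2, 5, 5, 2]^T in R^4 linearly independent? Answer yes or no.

Form the matrix with these vectors as rows and row reduce.
R2 ← R2 − (1/2)·R1: [0, 15/2, 5/2, 0]
R3 ← R3 − (1/2)·R1: [0, 9/2, 3/2, 0]
R4 ← R4 − R1: [0, 6, 2, 0]
R3 ← R3 − (3/5)·R2: [0, 0, 0, 0]
R4 ← R4 − (4/5)·R2: [0, 0, 0, 0]
2 nonzero rows, so the 4 vectors span a space of dimension 2.
Since 2 < 4, the vectors are linearly dependent.

no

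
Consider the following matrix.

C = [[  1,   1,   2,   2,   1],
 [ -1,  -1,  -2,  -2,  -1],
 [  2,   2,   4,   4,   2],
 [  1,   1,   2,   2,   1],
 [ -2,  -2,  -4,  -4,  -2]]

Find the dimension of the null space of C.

4

Row reduce to echelon form.
R2 ← R2 + R1: [0, 0, 0, 0, 0]
R3 ← R3 − (2)·R1: [0, 0, 0, 0, 0]
R4 ← R4 − R1: [0, 0, 0, 0, 0]
R5 ← R5 + (2)·R1: [0, 0, 0, 0, 0]
1 nonzero row, so rank(C) = 1.
C has 5 columns; by rank–nullity, nullity = 5 − 1 = 4.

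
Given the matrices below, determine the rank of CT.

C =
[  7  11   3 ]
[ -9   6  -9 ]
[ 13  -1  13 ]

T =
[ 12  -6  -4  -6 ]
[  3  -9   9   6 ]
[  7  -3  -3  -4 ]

First compute CT:
[[138, -150,  62,  12],
 [-153,  27, 117, 126],
 [244, -108, -100, -136]]
Now row reduce the product.
R2 ← R2 + (51/46)·R1: [0, -3204/23, 4272/23, 3204/23]
R3 ← R3 − (122/69)·R1: [0, 3616/23, -14464/69, -3616/23]
R3 ← R3 + (904/801)·R2: [0, 0, 0, 0]
2 nonzero rows, so rank(CT) = 2.

2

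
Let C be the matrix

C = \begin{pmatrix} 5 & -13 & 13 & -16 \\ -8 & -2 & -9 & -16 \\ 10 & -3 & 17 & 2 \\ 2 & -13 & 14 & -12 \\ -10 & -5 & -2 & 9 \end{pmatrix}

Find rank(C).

4

Row reduce to echelon form.
R2 ← R2 + (8/5)·R1: [0, -114/5, 59/5, -208/5]
R3 ← R3 − (2)·R1: [0, 23, -9, 34]
R4 ← R4 − (2/5)·R1: [0, -39/5, 44/5, -28/5]
R5 ← R5 + (2)·R1: [0, -31, 24, -23]
R3 ← R3 + (115/114)·R2: [0, 0, 331/114, -454/57]
R4 ← R4 − (13/38)·R2: [0, 0, 181/38, 164/19]
R5 ← R5 − (155/114)·R2: [0, 0, 907/114, 1913/57]
R4 ← R4 − (543/331)·R3: [0, 0, 0, 7182/331]
R5 ← R5 − (907/331)·R3: [0, 0, 0, 18333/331]
R5 ← R5 − (97/38)·R4: [0, 0, 0, 0]
Echelon form has 4 nonzero rows, so rank(C) = 4.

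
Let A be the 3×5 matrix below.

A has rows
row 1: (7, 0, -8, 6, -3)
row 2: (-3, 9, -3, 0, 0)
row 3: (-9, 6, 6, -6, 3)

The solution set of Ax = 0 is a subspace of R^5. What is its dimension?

Row reduce to echelon form.
R2 ← R2 + (3/7)·R1: [0, 9, -45/7, 18/7, -9/7]
R3 ← R3 + (9/7)·R1: [0, 6, -30/7, 12/7, -6/7]
R3 ← R3 − (2/3)·R2: [0, 0, 0, 0, 0]
2 nonzero rows, so rank(A) = 2.
A has 5 columns; by rank–nullity, nullity = 5 − 2 = 3.

3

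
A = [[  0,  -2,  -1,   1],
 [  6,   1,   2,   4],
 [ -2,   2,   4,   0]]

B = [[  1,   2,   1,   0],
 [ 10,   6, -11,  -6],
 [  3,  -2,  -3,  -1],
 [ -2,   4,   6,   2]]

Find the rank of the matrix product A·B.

First compute AB:
[[-25,  -6,  31,  15],
 [ 14,  30,  13,   0],
 [ 30,   0, -36, -16]]
Now row reduce the product.
R2 ← R2 + (14/25)·R1: [0, 666/25, 759/25, 42/5]
R3 ← R3 + (6/5)·R1: [0, -36/5, 6/5, 2]
R3 ← R3 + (10/37)·R2: [0, 0, 348/37, 158/37]
3 nonzero rows, so rank(AB) = 3.

3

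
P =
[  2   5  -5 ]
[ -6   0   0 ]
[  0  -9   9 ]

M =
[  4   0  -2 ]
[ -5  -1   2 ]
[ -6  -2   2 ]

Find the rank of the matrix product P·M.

2

First compute PM:
[[ 13,   5,  -4],
 [-24,   0,  12],
 [ -9,  -9,   0]]
Now row reduce the product.
R2 ← R2 + (24/13)·R1: [0, 120/13, 60/13]
R3 ← R3 + (9/13)·R1: [0, -72/13, -36/13]
R3 ← R3 + (3/5)·R2: [0, 0, 0]
2 nonzero rows, so rank(PM) = 2.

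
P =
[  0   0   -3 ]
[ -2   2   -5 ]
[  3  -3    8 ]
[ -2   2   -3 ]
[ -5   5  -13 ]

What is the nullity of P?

1

Row reduce to echelon form.
Swap R1 ↔ R2
R3 ← R3 + (3/2)·R1: [0, 0, 1/2]
R4 ← R4 − R1: [0, 0, 2]
R5 ← R5 − (5/2)·R1: [0, 0, -1/2]
R3 ← R3 + (1/6)·R2: [0, 0, 0]
R4 ← R4 + (2/3)·R2: [0, 0, 0]
R5 ← R5 − (1/6)·R2: [0, 0, 0]
2 nonzero rows, so rank(P) = 2.
P has 3 columns; by rank–nullity, nullity = 3 − 2 = 1.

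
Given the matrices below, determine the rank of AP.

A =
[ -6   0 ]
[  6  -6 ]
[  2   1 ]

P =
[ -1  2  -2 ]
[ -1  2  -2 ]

First compute AP:
[[  6, -12,  12],
 [  0,   0,   0],
 [ -3,   6,  -6]]
Now row reduce the product.
R3 ← R3 + (1/2)·R1: [0, 0, 0]
1 nonzero row, so rank(AP) = 1.

1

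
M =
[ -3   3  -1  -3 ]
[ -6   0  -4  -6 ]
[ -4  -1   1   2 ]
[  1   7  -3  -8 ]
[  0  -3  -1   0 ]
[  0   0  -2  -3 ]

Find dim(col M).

Row reduce to echelon form.
R2 ← R2 − (2)·R1: [0, -6, -2, 0]
R3 ← R3 − (4/3)·R1: [0, -5, 7/3, 6]
R4 ← R4 + (1/3)·R1: [0, 8, -10/3, -9]
R3 ← R3 − (5/6)·R2: [0, 0, 4, 6]
R4 ← R4 + (4/3)·R2: [0, 0, -6, -9]
R5 ← R5 − (1/2)·R2: [0, 0, 0, 0]
R4 ← R4 + (3/2)·R3: [0, 0, 0, 0]
R6 ← R6 + (1/2)·R3: [0, 0, 0, 0]
Echelon form has 3 nonzero rows, so rank(M) = 3.
The column space has dimension equal to the rank: 3.

3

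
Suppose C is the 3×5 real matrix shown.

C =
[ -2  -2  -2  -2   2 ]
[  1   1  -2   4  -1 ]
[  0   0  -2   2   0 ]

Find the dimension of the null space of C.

3

Row reduce to echelon form.
R2 ← R2 + (1/2)·R1: [0, 0, -3, 3, 0]
R3 ← R3 − (2/3)·R2: [0, 0, 0, 0, 0]
2 nonzero rows, so rank(C) = 2.
C has 5 columns; by rank–nullity, nullity = 5 − 2 = 3.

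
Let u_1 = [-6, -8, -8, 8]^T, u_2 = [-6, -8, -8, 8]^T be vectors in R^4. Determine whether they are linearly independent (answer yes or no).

Form the matrix with these vectors as rows and row reduce.
R2 ← R2 − R1: [0, 0, 0, 0]
1 nonzero row, so the 2 vectors span a space of dimension 1.
Since 1 < 2, the vectors are linearly dependent.

no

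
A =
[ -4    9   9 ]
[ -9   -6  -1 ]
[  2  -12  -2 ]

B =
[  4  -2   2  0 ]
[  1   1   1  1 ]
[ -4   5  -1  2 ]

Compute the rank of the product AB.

2

First compute AB:
[[-43,  62,  -8,  27],
 [-38,   7, -23,  -8],
 [  4, -26,  -6, -16]]
Now row reduce the product.
R2 ← R2 − (38/43)·R1: [0, -2055/43, -685/43, -1370/43]
R3 ← R3 + (4/43)·R1: [0, -870/43, -290/43, -580/43]
R3 ← R3 − (58/137)·R2: [0, 0, 0, 0]
2 nonzero rows, so rank(AB) = 2.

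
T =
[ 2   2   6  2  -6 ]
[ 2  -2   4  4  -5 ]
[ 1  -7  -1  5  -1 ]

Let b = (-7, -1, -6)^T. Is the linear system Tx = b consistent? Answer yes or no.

Row reduce the augmented matrix [T | b].
R2 ← R2 − R1: [0, -4, -2, 2, 1, 6]
R3 ← R3 − (1/2)·R1: [0, -8, -4, 4, 2, -5/2]
R3 ← R3 − (2)·R2: [0, 0, 0, 0, 0, -29/2]
The echelon form has 3 nonzero rows; the last pivot sits in the augmented column, so rank(T) = 2 but rank([T|b]) = 3.
Since the ranks differ, the system is inconsistent.

no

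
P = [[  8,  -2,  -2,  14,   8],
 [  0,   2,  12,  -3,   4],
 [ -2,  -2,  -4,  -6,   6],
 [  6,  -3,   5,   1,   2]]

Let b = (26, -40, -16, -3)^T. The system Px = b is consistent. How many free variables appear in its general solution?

Row reduce the augmented matrix [P | b].
R3 ← R3 + (1/4)·R1: [0, -5/2, -9/2, -5/2, 8, -19/2]
R4 ← R4 − (3/4)·R1: [0, -3/2, 13/2, -19/2, -4, -45/2]
R3 ← R3 + (5/4)·R2: [0, 0, 21/2, -25/4, 13, -119/2]
R4 ← R4 + (3/4)·R2: [0, 0, 31/2, -47/4, -1, -105/2]
R4 ← R4 − (31/21)·R3: [0, 0, 0, -53/21, -424/21, 106/3]
The echelon form has 4 nonzero rows, and every pivot lies in the first 5 columns, so rank(P) = rank([P|b]) = 4.
The system is consistent.
Free variables = (unknowns) − (rank) = 5 − 4 = 1.

1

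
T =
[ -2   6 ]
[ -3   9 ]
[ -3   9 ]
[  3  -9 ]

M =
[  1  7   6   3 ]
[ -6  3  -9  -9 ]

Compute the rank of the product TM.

1

First compute TM:
[[-38,   4, -66, -60],
 [-57,   6, -99, -90],
 [-57,   6, -99, -90],
 [ 57,  -6,  99,  90]]
Now row reduce the product.
R2 ← R2 − (3/2)·R1: [0, 0, 0, 0]
R3 ← R3 − (3/2)·R1: [0, 0, 0, 0]
R4 ← R4 + (3/2)·R1: [0, 0, 0, 0]
1 nonzero row, so rank(TM) = 1.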